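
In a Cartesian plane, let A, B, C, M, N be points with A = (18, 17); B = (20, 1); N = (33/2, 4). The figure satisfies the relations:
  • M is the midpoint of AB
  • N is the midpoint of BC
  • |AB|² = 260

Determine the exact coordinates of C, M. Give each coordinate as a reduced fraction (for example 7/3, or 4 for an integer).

C = (13, 7)
M = (19, 9)

1. M_x = 19  [2·M = A+B = (18, 17)+(20, 1)]
2. M_y = 9  [2·M = A+B = (18, 17)+(20, 1)]
   so M = (19, 9)
3. C_x = 13  [C = 2·N−B = 2·(33/2, 4)−(20, 1)]
4. C_y = 7  [C = 2·N−B = 2·(33/2, 4)−(20, 1)]
   so C = (13, 7)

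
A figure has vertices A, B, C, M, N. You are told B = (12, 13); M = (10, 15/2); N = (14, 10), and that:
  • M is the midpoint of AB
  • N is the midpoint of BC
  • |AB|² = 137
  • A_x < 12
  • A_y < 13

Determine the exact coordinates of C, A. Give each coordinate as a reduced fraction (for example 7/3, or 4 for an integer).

1. A_x = 8  [A = 2·M−B = 2·(10, 15/2)−(12, 13)]
2. A_y = 2  [A = 2·M−B = 2·(10, 15/2)−(12, 13)]
   so A = (8, 2)
3. C_x = 16  [C = 2·N−B = 2·(14, 10)−(12, 13)]
4. C_y = 7  [C = 2·N−B = 2·(14, 10)−(12, 13)]
   so C = (16, 7)

C = (16, 7)
A = (8, 2)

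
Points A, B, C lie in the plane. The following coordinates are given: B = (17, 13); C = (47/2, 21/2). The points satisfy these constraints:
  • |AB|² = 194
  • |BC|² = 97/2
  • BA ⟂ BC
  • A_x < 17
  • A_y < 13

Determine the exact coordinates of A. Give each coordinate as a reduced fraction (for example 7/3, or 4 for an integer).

A = (12, 0)

1. A_x = 12  [[BA ⟂ BC ⇒ 13/2x-5/2y-78=0] ∩ [|A−(17, 13)|²=194]]
2. A_y = 0  [[BA ⟂ BC ⇒ 13/2x-5/2y-78=0] ∩ [|A−(17, 13)|²=194]]
   so A = (12, 0)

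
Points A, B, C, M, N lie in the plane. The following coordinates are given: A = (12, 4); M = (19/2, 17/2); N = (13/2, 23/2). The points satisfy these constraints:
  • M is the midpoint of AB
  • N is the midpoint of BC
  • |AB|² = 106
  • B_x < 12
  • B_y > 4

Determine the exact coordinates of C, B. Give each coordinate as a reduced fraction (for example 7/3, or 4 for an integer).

1. B_x = 7  [B = 2·M−A = 2·(19/2, 17/2)−(12, 4)]
2. B_y = 13  [B = 2·M−A = 2·(19/2, 17/2)−(12, 4)]
   so B = (7, 13)
3. C_x = 6  [C = 2·N−B = 2·(13/2, 23/2)−(7, 13)]
4. C_y = 10  [C = 2·N−B = 2·(13/2, 23/2)−(7, 13)]
   so C = (6, 10)

C = (6, 10)
B = (7, 13)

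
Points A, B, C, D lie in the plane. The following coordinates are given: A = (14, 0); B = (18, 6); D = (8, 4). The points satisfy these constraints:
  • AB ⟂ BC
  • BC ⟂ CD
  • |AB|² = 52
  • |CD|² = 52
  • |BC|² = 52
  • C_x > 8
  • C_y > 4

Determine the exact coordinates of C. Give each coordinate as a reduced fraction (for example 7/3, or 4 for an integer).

C = (12, 10)

1. C_x = 12  [[AB ⟂ BC ⇒ 4x+6y-108=0] ∩ [|C−(8, 4)|²=52]]
2. C_y = 10  [[AB ⟂ BC ⇒ 4x+6y-108=0] ∩ [|C−(8, 4)|²=52]]
   so C = (12, 10)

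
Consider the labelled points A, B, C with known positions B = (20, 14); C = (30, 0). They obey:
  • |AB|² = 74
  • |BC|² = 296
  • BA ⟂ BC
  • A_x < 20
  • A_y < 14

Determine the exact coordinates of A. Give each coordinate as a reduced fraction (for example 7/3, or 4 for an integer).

A = (13, 9)

1. A_x = 13  [[BA ⟂ BC ⇒ 10x-14y-4=0] ∩ [|A−(20, 14)|²=74]]
2. A_y = 9  [[BA ⟂ BC ⇒ 10x-14y-4=0] ∩ [|A−(20, 14)|²=74]]
   so A = (13, 9)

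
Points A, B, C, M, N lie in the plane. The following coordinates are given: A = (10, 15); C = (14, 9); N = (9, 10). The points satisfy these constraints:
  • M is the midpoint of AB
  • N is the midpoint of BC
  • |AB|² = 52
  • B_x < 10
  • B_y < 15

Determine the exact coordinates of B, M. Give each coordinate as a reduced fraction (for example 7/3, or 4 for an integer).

B = (4, 11)
M = (7, 13)

1. B_x = 4  [B = 2·N−C = 2·(9, 10)−(14, 9)]
2. B_y = 11  [B = 2·N−C = 2·(9, 10)−(14, 9)]
   so B = (4, 11)
3. M_x = 7  [2·M = A+B = (10, 15)+(4, 11)]
4. M_y = 13  [2·M = A+B = (10, 15)+(4, 11)]
   so M = (7, 13)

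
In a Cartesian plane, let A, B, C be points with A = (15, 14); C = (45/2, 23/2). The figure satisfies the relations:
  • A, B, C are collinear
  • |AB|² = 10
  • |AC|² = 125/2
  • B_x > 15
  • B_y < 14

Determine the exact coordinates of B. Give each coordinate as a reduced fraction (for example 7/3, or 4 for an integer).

B = (18, 13)

1. B_x = 18  [[A, B, C are collinear ⇒ -5/2x-15/2y+285/2=0] ∩ [|B−(15, 14)|²=10]]
2. B_y = 13  [[A, B, C are collinear ⇒ -5/2x-15/2y+285/2=0] ∩ [|B−(15, 14)|²=10]]
   so B = (18, 13)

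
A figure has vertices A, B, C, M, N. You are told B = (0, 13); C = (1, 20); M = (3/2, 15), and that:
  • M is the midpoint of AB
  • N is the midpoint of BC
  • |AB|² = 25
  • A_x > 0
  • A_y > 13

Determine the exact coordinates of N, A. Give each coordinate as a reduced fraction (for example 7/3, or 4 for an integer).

1. A_x = 3  [A = 2·M−B = 2·(3/2, 15)−(0, 13)]
2. A_y = 17  [A = 2·M−B = 2·(3/2, 15)−(0, 13)]
   so A = (3, 17)
3. N_x = 1/2  [2·N = B+C = (0, 13)+(1, 20)]
4. N_y = 33/2  [2·N = B+C = (0, 13)+(1, 20)]
   so N = (1/2, 33/2)

N = (1/2, 33/2)
A = (3, 17)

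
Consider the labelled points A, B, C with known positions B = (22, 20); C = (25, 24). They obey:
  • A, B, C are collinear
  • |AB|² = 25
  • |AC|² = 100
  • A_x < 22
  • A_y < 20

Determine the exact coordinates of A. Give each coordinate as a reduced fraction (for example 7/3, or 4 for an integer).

A = (19, 16)

1. A_x = 19  [[A, B, C are collinear ⇒ -4x+3y+28=0] ∩ [|A−(22, 20)|²=25]]
2. A_y = 16  [[A, B, C are collinear ⇒ -4x+3y+28=0] ∩ [|A−(22, 20)|²=25]]
   so A = (19, 16)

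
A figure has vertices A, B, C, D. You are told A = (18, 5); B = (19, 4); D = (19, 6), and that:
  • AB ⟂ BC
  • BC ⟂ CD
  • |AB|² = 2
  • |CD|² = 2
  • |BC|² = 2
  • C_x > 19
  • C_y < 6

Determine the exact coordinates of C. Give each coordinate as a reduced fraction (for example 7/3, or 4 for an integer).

1. C_x = 20  [[AB ⟂ BC ⇒ 1x-1y-15=0] ∩ [|C−(19, 6)|²=2]]
2. C_y = 5  [[AB ⟂ BC ⇒ 1x-1y-15=0] ∩ [|C−(19, 6)|²=2]]
   so C = (20, 5)

C = (20, 5)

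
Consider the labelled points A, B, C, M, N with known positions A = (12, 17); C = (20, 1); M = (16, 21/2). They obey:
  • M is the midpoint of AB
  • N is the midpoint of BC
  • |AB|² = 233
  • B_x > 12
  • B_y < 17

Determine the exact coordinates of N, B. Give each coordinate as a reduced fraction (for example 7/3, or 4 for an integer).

N = (20, 5/2)
B = (20, 4)

1. B_x = 20  [B = 2·M−A = 2·(16, 21/2)−(12, 17)]
2. B_y = 4  [B = 2·M−A = 2·(16, 21/2)−(12, 17)]
   so B = (20, 4)
3. N_x = 20  [2·N = B+C = (20, 4)+(20, 1)]
4. N_y = 5/2  [2·N = B+C = (20, 4)+(20, 1)]
   so N = (20, 5/2)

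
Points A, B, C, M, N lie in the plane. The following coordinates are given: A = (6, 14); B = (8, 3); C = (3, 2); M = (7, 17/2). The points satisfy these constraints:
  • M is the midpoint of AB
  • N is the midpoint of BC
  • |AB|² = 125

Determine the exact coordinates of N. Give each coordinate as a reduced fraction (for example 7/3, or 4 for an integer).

1. N_x = 11/2  [2·N = B+C = (8, 3)+(3, 2)]
2. N_y = 5/2  [2·N = B+C = (8, 3)+(3, 2)]
   so N = (11/2, 5/2)

N = (11/2, 5/2)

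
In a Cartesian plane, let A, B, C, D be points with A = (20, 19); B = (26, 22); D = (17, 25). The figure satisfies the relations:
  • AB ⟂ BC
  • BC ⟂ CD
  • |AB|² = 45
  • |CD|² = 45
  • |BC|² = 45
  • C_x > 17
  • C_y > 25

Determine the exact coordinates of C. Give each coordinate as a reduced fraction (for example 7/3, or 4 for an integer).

C = (23, 28)

1. C_x = 23  [[AB ⟂ BC ⇒ 6x+3y-222=0] ∩ [|C−(17, 25)|²=45]]
2. C_y = 28  [[AB ⟂ BC ⇒ 6x+3y-222=0] ∩ [|C−(17, 25)|²=45]]
   so C = (23, 28)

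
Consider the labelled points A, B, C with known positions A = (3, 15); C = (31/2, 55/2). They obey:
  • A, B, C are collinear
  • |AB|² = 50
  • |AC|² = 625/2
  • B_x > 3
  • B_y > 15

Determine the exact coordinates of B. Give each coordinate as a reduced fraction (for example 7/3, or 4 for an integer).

1. B_x = 8  [[A, B, C are collinear ⇒ 25/2x-25/2y+150=0] ∩ [|B−(3, 15)|²=50]]
2. B_y = 20  [[A, B, C are collinear ⇒ 25/2x-25/2y+150=0] ∩ [|B−(3, 15)|²=50]]
   so B = (8, 20)

B = (8, 20)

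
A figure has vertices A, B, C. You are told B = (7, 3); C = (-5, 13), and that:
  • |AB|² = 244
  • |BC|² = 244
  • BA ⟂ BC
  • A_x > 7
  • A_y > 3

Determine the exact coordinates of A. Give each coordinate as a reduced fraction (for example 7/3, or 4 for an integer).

1. A_x = 17  [[BA ⟂ BC ⇒ -12x+10y+54=0] ∩ [|A−(7, 3)|²=244]]
2. A_y = 15  [[BA ⟂ BC ⇒ -12x+10y+54=0] ∩ [|A−(7, 3)|²=244]]
   so A = (17, 15)

A = (17, 15)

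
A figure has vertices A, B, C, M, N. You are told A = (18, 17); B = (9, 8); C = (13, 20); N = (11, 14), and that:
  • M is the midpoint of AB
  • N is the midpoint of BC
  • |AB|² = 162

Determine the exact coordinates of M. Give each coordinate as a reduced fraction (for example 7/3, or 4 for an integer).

M = (27/2, 25/2)

1. M_x = 27/2  [2·M = A+B = (18, 17)+(9, 8)]
2. M_y = 25/2  [2·M = A+B = (18, 17)+(9, 8)]
   so M = (27/2, 25/2)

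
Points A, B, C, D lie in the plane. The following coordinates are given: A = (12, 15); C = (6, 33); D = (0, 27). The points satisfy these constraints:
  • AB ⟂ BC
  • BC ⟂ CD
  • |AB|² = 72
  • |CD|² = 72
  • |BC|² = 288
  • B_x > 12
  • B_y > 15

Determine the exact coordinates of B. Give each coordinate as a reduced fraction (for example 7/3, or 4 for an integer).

B = (18, 21)

1. B_x = 18  [[BC ⟂ CD ⇒ 6x+6y-234=0] ∩ [|B−(12, 15)|²=72]]
2. B_y = 21  [[BC ⟂ CD ⇒ 6x+6y-234=0] ∩ [|B−(12, 15)|²=72]]
   so B = (18, 21)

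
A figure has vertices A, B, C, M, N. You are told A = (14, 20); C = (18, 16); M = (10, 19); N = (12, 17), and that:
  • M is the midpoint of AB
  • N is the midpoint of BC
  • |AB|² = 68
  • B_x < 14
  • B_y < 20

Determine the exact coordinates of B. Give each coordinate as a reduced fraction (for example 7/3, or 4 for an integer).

B = (6, 18)

1. B_x = 6  [B = 2·M−A = 2·(10, 19)−(14, 20)]
2. B_y = 18  [B = 2·M−A = 2·(10, 19)−(14, 20)]
   so B = (6, 18)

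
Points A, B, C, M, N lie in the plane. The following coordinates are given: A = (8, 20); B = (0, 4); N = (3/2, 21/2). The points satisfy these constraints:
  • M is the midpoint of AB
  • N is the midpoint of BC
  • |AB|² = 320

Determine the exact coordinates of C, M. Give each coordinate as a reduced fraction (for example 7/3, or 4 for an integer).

1. M_x = 4  [2·M = A+B = (8, 20)+(0, 4)]
2. M_y = 12  [2·M = A+B = (8, 20)+(0, 4)]
   so M = (4, 12)
3. C_x = 3  [C = 2·N−B = 2·(3/2, 21/2)−(0, 4)]
4. C_y = 17  [C = 2·N−B = 2·(3/2, 21/2)−(0, 4)]
   so C = (3, 17)

C = (3, 17)
M = (4, 12)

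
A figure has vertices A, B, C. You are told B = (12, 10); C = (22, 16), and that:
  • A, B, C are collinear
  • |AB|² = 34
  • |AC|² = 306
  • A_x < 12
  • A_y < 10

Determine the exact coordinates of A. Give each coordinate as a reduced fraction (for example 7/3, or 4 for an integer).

1. A_x = 7  [[A, B, C are collinear ⇒ -6x+10y-28=0] ∩ [|A−(12, 10)|²=34]]
2. A_y = 7  [[A, B, C are collinear ⇒ -6x+10y-28=0] ∩ [|A−(12, 10)|²=34]]
   so A = (7, 7)

A = (7, 7)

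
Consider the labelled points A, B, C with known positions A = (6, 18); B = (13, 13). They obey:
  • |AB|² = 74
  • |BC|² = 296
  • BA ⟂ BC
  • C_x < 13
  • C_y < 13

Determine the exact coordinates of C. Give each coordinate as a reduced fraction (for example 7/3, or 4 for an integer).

1. C_x = 3  [[BA ⟂ BC ⇒ -7x+5y+26=0] ∩ [|C−(13, 13)|²=296]]
2. C_y = -1  [[BA ⟂ BC ⇒ -7x+5y+26=0] ∩ [|C−(13, 13)|²=296]]
   so C = (3, -1)

C = (3, -1)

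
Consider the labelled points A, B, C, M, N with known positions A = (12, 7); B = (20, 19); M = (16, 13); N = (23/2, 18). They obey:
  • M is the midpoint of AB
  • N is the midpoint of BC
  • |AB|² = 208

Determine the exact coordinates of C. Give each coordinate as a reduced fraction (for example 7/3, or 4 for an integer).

C = (3, 17)

1. C_x = 3  [C = 2·N−B = 2·(23/2, 18)−(20, 19)]
2. C_y = 17  [C = 2·N−B = 2·(23/2, 18)−(20, 19)]
   so C = (3, 17)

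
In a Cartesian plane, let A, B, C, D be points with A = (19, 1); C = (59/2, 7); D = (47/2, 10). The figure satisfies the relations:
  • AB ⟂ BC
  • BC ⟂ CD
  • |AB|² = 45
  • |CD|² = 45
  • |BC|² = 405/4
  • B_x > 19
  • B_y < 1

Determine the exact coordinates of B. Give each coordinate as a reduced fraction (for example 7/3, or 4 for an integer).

B = (25, -2)

1. B_x = 25  [[BC ⟂ CD ⇒ 6x-3y-156=0] ∩ [|B−(19, 1)|²=45]]
2. B_y = -2  [[BC ⟂ CD ⇒ 6x-3y-156=0] ∩ [|B−(19, 1)|²=45]]
   so B = (25, -2)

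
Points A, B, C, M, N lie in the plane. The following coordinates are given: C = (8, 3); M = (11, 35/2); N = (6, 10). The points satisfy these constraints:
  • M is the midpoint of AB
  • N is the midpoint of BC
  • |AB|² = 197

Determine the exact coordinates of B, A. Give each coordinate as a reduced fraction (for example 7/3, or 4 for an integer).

1. B_x = 4  [B = 2·N−C = 2·(6, 10)−(8, 3)]
2. B_y = 17  [B = 2·N−C = 2·(6, 10)−(8, 3)]
   so B = (4, 17)
3. A_x = 18  [A = 2·M−B = 2·(11, 35/2)−(4, 17)]
4. A_y = 18  [A = 2·M−B = 2·(11, 35/2)−(4, 17)]
   so A = (18, 18)

B = (4, 17)
A = (18, 18)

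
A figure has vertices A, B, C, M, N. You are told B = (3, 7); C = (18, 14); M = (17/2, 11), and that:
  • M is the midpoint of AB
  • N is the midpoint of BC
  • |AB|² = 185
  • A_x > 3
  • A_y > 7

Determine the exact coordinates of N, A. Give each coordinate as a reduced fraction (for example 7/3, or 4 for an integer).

1. A_x = 14  [A = 2·M−B = 2·(17/2, 11)−(3, 7)]
2. A_y = 15  [A = 2·M−B = 2·(17/2, 11)−(3, 7)]
   so A = (14, 15)
3. N_x = 21/2  [2·N = B+C = (3, 7)+(18, 14)]
4. N_y = 21/2  [2·N = B+C = (3, 7)+(18, 14)]
   so N = (21/2, 21/2)

N = (21/2, 21/2)
A = (14, 15)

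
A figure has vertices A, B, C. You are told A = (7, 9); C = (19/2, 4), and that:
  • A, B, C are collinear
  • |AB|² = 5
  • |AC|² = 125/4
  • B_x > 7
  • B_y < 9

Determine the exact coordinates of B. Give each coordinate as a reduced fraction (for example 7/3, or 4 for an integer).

1. B_x = 8  [[A, B, C are collinear ⇒ -5x-5/2y+115/2=0] ∩ [|B−(7, 9)|²=5]]
2. B_y = 7  [[A, B, C are collinear ⇒ -5x-5/2y+115/2=0] ∩ [|B−(7, 9)|²=5]]
   so B = (8, 7)

B = (8, 7)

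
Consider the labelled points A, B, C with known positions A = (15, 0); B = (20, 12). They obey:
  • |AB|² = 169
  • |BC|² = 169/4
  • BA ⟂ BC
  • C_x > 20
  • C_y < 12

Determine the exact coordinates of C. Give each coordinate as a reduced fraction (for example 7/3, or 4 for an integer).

C = (26, 19/2)

1. C_x = 26  [[BA ⟂ BC ⇒ -5x-12y+244=0] ∩ [|C−(20, 12)|²=169/4]]
2. C_y = 19/2  [[BA ⟂ BC ⇒ -5x-12y+244=0] ∩ [|C−(20, 12)|²=169/4]]
   so C = (26, 19/2)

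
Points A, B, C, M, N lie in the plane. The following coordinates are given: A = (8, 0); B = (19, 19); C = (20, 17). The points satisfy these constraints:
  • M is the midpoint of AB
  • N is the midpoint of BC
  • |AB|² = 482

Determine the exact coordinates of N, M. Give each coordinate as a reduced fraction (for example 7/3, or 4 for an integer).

N = (39/2, 18)
M = (27/2, 19/2)

1. M_x = 27/2  [2·M = A+B = (8, 0)+(19, 19)]
2. M_y = 19/2  [2·M = A+B = (8, 0)+(19, 19)]
   so M = (27/2, 19/2)
3. N_x = 39/2  [2·N = B+C = (19, 19)+(20, 17)]
4. N_y = 18  [2·N = B+C = (19, 19)+(20, 17)]
   so N = (39/2, 18)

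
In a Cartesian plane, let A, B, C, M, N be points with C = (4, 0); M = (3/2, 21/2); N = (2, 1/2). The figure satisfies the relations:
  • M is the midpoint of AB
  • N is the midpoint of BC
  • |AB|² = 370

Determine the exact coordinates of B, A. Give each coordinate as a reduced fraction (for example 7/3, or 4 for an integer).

B = (0, 1)
A = (3, 20)

1. B_x = 0  [B = 2·N−C = 2·(2, 1/2)−(4, 0)]
2. B_y = 1  [B = 2·N−C = 2·(2, 1/2)−(4, 0)]
   so B = (0, 1)
3. A_x = 3  [A = 2·M−B = 2·(3/2, 21/2)−(0, 1)]
4. A_y = 20  [A = 2·M−B = 2·(3/2, 21/2)−(0, 1)]
   so A = (3, 20)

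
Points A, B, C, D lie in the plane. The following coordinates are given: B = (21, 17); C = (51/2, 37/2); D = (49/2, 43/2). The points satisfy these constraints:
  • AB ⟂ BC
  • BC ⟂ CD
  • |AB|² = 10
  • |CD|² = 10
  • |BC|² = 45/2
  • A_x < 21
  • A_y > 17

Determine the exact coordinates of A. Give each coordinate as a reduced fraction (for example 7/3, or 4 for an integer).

1. A_x = 20  [[AB ⟂ BC ⇒ -9/2x-3/2y+120=0] ∩ [|A−(21, 17)|²=10]]
2. A_y = 20  [[AB ⟂ BC ⇒ -9/2x-3/2y+120=0] ∩ [|A−(21, 17)|²=10]]
   so A = (20, 20)

A = (20, 20)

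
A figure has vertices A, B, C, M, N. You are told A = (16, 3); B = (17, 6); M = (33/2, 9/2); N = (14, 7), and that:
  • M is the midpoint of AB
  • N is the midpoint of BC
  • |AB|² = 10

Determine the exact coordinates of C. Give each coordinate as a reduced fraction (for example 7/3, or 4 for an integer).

C = (11, 8)

1. C_x = 11  [C = 2·N−B = 2·(14, 7)−(17, 6)]
2. C_y = 8  [C = 2·N−B = 2·(14, 7)−(17, 6)]
   so C = (11, 8)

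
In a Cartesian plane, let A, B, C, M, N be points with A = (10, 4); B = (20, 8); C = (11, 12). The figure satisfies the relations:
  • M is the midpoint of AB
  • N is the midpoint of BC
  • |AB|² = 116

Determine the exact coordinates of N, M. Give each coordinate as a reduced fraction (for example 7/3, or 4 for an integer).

N = (31/2, 10)
M = (15, 6)

1. M_x = 15  [2·M = A+B = (10, 4)+(20, 8)]
2. M_y = 6  [2·M = A+B = (10, 4)+(20, 8)]
   so M = (15, 6)
3. N_x = 31/2  [2·N = B+C = (20, 8)+(11, 12)]
4. N_y = 10  [2·N = B+C = (20, 8)+(11, 12)]
   so N = (31/2, 10)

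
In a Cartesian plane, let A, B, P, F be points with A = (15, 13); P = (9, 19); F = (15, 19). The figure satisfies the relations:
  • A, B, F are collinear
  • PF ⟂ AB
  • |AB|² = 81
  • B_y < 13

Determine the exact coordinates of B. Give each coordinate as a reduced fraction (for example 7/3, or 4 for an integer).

1. B_x = 15  [[A, B, F are collinear ⇒ 6x-90=0] ∩ [|B−(15, 13)|²=81]]
2. B_y = 4  [[A, B, F are collinear ⇒ 6x-90=0] ∩ [|B−(15, 13)|²=81]]
   so B = (15, 4)

B = (15, 4)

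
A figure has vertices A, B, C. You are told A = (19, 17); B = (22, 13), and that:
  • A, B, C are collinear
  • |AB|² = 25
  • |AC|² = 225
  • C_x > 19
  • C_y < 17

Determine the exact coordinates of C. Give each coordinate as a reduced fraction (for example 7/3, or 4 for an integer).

C = (28, 5)

1. C_x = 28  [[A, B, C are collinear ⇒ 4x+3y-127=0] ∩ [|C−(19, 17)|²=225]]
2. C_y = 5  [[A, B, C are collinear ⇒ 4x+3y-127=0] ∩ [|C−(19, 17)|²=225]]
   so C = (28, 5)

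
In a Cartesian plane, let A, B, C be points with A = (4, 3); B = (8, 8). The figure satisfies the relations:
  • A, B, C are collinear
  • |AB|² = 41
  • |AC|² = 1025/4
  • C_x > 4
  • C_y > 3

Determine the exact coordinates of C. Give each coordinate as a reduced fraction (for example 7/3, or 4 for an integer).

1. C_x = 14  [[A, B, C are collinear ⇒ -5x+4y+8=0] ∩ [|C−(4, 3)|²=1025/4]]
2. C_y = 31/2  [[A, B, C are collinear ⇒ -5x+4y+8=0] ∩ [|C−(4, 3)|²=1025/4]]
   so C = (14, 31/2)

C = (14, 31/2)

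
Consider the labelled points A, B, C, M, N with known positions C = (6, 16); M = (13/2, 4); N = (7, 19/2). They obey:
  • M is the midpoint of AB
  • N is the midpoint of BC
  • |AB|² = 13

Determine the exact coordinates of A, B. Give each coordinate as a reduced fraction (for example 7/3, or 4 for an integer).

1. B_x = 8  [B = 2·N−C = 2·(7, 19/2)−(6, 16)]
2. B_y = 3  [B = 2·N−C = 2·(7, 19/2)−(6, 16)]
   so B = (8, 3)
3. A_x = 5  [A = 2·M−B = 2·(13/2, 4)−(8, 3)]
4. A_y = 5  [A = 2·M−B = 2·(13/2, 4)−(8, 3)]
   so A = (5, 5)

A = (5, 5)
B = (8, 3)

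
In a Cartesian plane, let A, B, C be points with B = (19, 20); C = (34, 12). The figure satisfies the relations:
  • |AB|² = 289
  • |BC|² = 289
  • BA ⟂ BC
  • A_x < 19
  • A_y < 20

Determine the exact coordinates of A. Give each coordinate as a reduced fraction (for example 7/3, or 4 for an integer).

A = (11, 5)

1. A_x = 11  [[BA ⟂ BC ⇒ 15x-8y-125=0] ∩ [|A−(19, 20)|²=289]]
2. A_y = 5  [[BA ⟂ BC ⇒ 15x-8y-125=0] ∩ [|A−(19, 20)|²=289]]
   so A = (11, 5)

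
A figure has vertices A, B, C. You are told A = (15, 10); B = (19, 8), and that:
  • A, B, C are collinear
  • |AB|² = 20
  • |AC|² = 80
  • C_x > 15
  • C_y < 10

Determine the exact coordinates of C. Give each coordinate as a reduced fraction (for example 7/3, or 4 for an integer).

C = (23, 6)

1. C_x = 23  [[A, B, C are collinear ⇒ 2x+4y-70=0] ∩ [|C−(15, 10)|²=80]]
2. C_y = 6  [[A, B, C are collinear ⇒ 2x+4y-70=0] ∩ [|C−(15, 10)|²=80]]
   so C = (23, 6)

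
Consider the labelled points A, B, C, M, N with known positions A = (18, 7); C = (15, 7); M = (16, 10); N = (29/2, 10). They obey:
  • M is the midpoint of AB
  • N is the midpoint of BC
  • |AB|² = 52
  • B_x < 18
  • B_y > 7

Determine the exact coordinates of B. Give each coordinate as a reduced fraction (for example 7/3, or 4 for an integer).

1. B_x = 14  [B = 2·M−A = 2·(16, 10)−(18, 7)]
2. B_y = 13  [B = 2·M−A = 2·(16, 10)−(18, 7)]
   so B = (14, 13)

B = (14, 13)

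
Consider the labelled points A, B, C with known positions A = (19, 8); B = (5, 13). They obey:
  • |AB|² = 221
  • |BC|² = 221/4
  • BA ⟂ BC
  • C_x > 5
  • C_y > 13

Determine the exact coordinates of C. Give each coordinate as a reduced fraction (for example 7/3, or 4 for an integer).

C = (15/2, 20)

1. C_x = 15/2  [[BA ⟂ BC ⇒ 14x-5y-5=0] ∩ [|C−(5, 13)|²=221/4]]
2. C_y = 20  [[BA ⟂ BC ⇒ 14x-5y-5=0] ∩ [|C−(5, 13)|²=221/4]]
   so C = (15/2, 20)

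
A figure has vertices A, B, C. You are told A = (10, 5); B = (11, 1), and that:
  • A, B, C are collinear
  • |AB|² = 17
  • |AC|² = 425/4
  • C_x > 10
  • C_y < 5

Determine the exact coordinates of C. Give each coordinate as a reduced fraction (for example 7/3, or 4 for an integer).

C = (25/2, -5)

1. C_x = 25/2  [[A, B, C are collinear ⇒ 4x+1y-45=0] ∩ [|C−(10, 5)|²=425/4]]
2. C_y = -5  [[A, B, C are collinear ⇒ 4x+1y-45=0] ∩ [|C−(10, 5)|²=425/4]]
   so C = (25/2, -5)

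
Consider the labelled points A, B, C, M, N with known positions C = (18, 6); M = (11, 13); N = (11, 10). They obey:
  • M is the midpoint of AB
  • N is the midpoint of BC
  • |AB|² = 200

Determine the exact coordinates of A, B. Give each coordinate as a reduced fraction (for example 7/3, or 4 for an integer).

1. B_x = 4  [B = 2·N−C = 2·(11, 10)−(18, 6)]
2. B_y = 14  [B = 2·N−C = 2·(11, 10)−(18, 6)]
   so B = (4, 14)
3. A_x = 18  [A = 2·M−B = 2·(11, 13)−(4, 14)]
4. A_y = 12  [A = 2·M−B = 2·(11, 13)−(4, 14)]
   so A = (18, 12)

A = (18, 12)
B = (4, 14)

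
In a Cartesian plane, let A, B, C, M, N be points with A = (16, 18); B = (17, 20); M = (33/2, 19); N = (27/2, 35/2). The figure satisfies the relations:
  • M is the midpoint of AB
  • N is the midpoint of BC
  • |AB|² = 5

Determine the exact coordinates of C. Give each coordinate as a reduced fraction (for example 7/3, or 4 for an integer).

1. C_x = 10  [C = 2·N−B = 2·(27/2, 35/2)−(17, 20)]
2. C_y = 15  [C = 2·N−B = 2·(27/2, 35/2)−(17, 20)]
   so C = (10, 15)

C = (10, 15)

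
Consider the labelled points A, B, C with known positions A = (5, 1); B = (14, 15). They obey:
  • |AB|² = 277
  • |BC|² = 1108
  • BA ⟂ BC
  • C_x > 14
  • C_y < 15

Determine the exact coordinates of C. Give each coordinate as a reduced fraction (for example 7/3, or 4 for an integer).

1. C_x = 42  [[BA ⟂ BC ⇒ -9x-14y+336=0] ∩ [|C−(14, 15)|²=1108]]
2. C_y = -3  [[BA ⟂ BC ⇒ -9x-14y+336=0] ∩ [|C−(14, 15)|²=1108]]
   so C = (42, -3)

C = (42, -3)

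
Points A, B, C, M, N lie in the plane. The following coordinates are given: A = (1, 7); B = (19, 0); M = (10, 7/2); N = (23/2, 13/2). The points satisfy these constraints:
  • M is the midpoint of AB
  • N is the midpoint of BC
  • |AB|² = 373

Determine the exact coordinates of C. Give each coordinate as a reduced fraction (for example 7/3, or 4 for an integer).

1. C_x = 4  [C = 2·N−B = 2·(23/2, 13/2)−(19, 0)]
2. C_y = 13  [C = 2·N−B = 2·(23/2, 13/2)−(19, 0)]
   so C = (4, 13)

C = (4, 13)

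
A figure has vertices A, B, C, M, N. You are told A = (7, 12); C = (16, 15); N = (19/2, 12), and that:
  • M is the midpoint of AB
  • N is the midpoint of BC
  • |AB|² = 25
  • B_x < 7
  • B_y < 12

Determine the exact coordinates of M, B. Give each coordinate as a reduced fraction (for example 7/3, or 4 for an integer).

1. B_x = 3  [B = 2·N−C = 2·(19/2, 12)−(16, 15)]
2. B_y = 9  [B = 2·N−C = 2·(19/2, 12)−(16, 15)]
   so B = (3, 9)
3. M_x = 5  [2·M = A+B = (7, 12)+(3, 9)]
4. M_y = 21/2  [2·M = A+B = (7, 12)+(3, 9)]
   so M = (5, 21/2)

M = (5, 21/2)
B = (3, 9)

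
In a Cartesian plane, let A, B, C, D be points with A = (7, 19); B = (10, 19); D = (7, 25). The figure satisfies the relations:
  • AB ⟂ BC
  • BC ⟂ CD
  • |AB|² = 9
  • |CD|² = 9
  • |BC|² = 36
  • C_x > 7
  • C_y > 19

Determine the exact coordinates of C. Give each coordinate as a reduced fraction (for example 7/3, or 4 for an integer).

1. C_x = 10  [[AB ⟂ BC ⇒ 3x-30=0] ∩ [|C−(7, 25)|²=9]]
2. C_y = 25  [[AB ⟂ BC ⇒ 3x-30=0] ∩ [|C−(7, 25)|²=9]]
   so C = (10, 25)

C = (10, 25)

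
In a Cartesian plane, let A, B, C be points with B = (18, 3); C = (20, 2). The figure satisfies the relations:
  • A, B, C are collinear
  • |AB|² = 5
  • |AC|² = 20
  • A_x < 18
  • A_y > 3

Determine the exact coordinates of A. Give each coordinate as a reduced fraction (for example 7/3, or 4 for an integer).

1. A_x = 16  [[A, B, C are collinear ⇒ 1x+2y-24=0] ∩ [|A−(18, 3)|²=5]]
2. A_y = 4  [[A, B, C are collinear ⇒ 1x+2y-24=0] ∩ [|A−(18, 3)|²=5]]
   so A = (16, 4)

A = (16, 4)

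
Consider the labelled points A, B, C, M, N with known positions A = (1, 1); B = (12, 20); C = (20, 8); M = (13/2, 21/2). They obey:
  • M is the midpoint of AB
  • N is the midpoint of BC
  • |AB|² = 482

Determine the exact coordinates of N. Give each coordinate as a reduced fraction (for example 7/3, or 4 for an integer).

N = (16, 14)

1. N_x = 16  [2·N = B+C = (12, 20)+(20, 8)]
2. N_y = 14  [2·N = B+C = (12, 20)+(20, 8)]
   so N = (16, 14)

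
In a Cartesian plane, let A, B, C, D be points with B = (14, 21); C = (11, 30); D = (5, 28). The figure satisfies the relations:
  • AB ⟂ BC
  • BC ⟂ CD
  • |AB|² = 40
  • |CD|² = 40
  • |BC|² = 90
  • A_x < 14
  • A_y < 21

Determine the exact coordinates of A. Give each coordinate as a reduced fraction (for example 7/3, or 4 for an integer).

1. A_x = 8  [[AB ⟂ BC ⇒ 3x-9y+147=0] ∩ [|A−(14, 21)|²=40]]
2. A_y = 19  [[AB ⟂ BC ⇒ 3x-9y+147=0] ∩ [|A−(14, 21)|²=40]]
   so A = (8, 19)

A = (8, 19)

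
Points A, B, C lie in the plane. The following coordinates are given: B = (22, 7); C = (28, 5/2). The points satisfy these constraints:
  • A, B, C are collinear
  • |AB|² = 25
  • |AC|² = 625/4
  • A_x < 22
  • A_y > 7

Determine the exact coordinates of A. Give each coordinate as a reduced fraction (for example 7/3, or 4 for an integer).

1. A_x = 18  [[A, B, C are collinear ⇒ 9/2x+6y-141=0] ∩ [|A−(22, 7)|²=25]]
2. A_y = 10  [[A, B, C are collinear ⇒ 9/2x+6y-141=0] ∩ [|A−(22, 7)|²=25]]
   so A = (18, 10)

A = (18, 10)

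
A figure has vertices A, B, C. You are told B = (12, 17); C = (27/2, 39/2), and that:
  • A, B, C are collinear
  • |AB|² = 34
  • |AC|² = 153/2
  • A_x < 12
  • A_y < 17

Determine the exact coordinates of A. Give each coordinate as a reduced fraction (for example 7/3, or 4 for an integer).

A = (9, 12)

1. A_x = 9  [[A, B, C are collinear ⇒ -5/2x+3/2y+9/2=0] ∩ [|A−(12, 17)|²=34]]
2. A_y = 12  [[A, B, C are collinear ⇒ -5/2x+3/2y+9/2=0] ∩ [|A−(12, 17)|²=34]]
   so A = (9, 12)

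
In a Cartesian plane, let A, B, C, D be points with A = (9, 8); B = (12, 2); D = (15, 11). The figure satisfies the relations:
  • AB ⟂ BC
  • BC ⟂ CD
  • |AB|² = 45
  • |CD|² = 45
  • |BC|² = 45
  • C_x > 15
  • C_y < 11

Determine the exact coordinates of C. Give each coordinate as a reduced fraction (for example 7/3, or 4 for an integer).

C = (18, 5)

1. C_x = 18  [[AB ⟂ BC ⇒ 3x-6y-24=0] ∩ [|C−(15, 11)|²=45]]
2. C_y = 5  [[AB ⟂ BC ⇒ 3x-6y-24=0] ∩ [|C−(15, 11)|²=45]]
   so C = (18, 5)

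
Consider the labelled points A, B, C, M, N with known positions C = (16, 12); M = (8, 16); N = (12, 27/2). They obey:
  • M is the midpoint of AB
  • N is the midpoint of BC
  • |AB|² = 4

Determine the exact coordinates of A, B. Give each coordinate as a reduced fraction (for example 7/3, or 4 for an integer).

1. B_x = 8  [B = 2·N−C = 2·(12, 27/2)−(16, 12)]
2. B_y = 15  [B = 2·N−C = 2·(12, 27/2)−(16, 12)]
   so B = (8, 15)
3. A_x = 8  [A = 2·M−B = 2·(8, 16)−(8, 15)]
4. A_y = 17  [A = 2·M−B = 2·(8, 16)−(8, 15)]
   so A = (8, 17)

A = (8, 17)
B = (8, 15)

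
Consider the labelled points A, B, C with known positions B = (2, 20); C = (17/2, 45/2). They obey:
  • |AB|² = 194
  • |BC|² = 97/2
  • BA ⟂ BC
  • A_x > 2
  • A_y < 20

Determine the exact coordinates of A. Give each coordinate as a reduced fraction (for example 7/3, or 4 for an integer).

1. A_x = 7  [[BA ⟂ BC ⇒ 13/2x+5/2y-63=0] ∩ [|A−(2, 20)|²=194]]
2. A_y = 7  [[BA ⟂ BC ⇒ 13/2x+5/2y-63=0] ∩ [|A−(2, 20)|²=194]]
   so A = (7, 7)

A = (7, 7)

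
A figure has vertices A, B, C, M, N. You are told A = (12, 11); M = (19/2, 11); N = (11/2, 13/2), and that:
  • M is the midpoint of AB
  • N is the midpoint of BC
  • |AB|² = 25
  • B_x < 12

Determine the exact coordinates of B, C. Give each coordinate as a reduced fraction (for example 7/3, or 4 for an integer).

1. B_x = 7  [B = 2·M−A = 2·(19/2, 11)−(12, 11)]
2. B_y = 11  [B = 2·M−A = 2·(19/2, 11)−(12, 11)]
   so B = (7, 11)
3. C_x = 4  [C = 2·N−B = 2·(11/2, 13/2)−(7, 11)]
4. C_y = 2  [C = 2·N−B = 2·(11/2, 13/2)−(7, 11)]
   so C = (4, 2)

B = (7, 11)
C = (4, 2)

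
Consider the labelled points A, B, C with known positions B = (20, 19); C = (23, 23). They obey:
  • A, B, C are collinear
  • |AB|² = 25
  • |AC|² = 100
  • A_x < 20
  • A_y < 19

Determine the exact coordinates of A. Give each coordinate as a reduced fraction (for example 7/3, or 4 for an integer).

1. A_x = 17  [[A, B, C are collinear ⇒ -4x+3y+23=0] ∩ [|A−(20, 19)|²=25]]
2. A_y = 15  [[A, B, C are collinear ⇒ -4x+3y+23=0] ∩ [|A−(20, 19)|²=25]]
   so A = (17, 15)

A = (17, 15)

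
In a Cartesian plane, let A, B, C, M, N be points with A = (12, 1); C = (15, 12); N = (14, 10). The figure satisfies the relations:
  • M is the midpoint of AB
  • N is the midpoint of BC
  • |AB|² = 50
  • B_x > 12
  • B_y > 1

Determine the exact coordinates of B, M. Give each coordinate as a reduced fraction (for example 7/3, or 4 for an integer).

1. B_x = 13  [B = 2·N−C = 2·(14, 10)−(15, 12)]
2. B_y = 8  [B = 2·N−C = 2·(14, 10)−(15, 12)]
   so B = (13, 8)
3. M_x = 25/2  [2·M = A+B = (12, 1)+(13, 8)]
4. M_y = 9/2  [2·M = A+B = (12, 1)+(13, 8)]
   so M = (25/2, 9/2)

B = (13, 8)
M = (25/2, 9/2)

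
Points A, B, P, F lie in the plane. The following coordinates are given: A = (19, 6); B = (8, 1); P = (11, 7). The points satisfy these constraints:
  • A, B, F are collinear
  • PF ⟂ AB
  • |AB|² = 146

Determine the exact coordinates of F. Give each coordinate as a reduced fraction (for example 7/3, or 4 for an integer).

F = (1861/146, 461/146)

1. F_x = 1861/146  [[A, B, F are collinear ⇒ 5x-11y-29=0] ∩ [PF ⟂ AB ⇒ -11x-5y+156=0]]
2. F_y = 461/146  [[A, B, F are collinear ⇒ 5x-11y-29=0] ∩ [PF ⟂ AB ⇒ -11x-5y+156=0]]
   so F = (1861/146, 461/146)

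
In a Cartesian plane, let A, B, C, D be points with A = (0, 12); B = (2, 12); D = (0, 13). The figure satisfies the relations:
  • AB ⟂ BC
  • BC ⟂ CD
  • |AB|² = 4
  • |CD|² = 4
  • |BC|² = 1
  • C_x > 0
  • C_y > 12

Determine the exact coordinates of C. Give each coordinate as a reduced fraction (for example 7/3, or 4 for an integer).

C = (2, 13)

1. C_x = 2  [[AB ⟂ BC ⇒ 2x-4=0] ∩ [|C−(0, 13)|²=4]]
2. C_y = 13  [[AB ⟂ BC ⇒ 2x-4=0] ∩ [|C−(0, 13)|²=4]]
   so C = (2, 13)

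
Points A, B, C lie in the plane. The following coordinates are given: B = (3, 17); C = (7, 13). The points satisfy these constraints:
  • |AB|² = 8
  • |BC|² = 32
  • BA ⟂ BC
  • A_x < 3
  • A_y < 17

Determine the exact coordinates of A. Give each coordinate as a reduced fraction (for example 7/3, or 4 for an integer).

A = (1, 15)

1. A_x = 1  [[BA ⟂ BC ⇒ 4x-4y+56=0] ∩ [|A−(3, 17)|²=8]]
2. A_y = 15  [[BA ⟂ BC ⇒ 4x-4y+56=0] ∩ [|A−(3, 17)|²=8]]
   so A = (1, 15)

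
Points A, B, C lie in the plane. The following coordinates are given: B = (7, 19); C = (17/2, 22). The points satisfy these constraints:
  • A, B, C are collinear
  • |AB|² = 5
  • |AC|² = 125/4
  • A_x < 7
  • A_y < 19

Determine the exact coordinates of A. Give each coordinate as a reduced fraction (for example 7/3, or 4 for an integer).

A = (6, 17)

1. A_x = 6  [[A, B, C are collinear ⇒ -3x+3/2y-15/2=0] ∩ [|A−(7, 19)|²=5]]
2. A_y = 17  [[A, B, C are collinear ⇒ -3x+3/2y-15/2=0] ∩ [|A−(7, 19)|²=5]]
   so A = (6, 17)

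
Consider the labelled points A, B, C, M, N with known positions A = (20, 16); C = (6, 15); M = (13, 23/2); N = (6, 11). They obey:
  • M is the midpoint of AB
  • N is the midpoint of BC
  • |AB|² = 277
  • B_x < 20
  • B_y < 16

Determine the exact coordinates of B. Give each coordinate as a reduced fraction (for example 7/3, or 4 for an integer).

B = (6, 7)

1. B_x = 6  [B = 2·M−A = 2·(13, 23/2)−(20, 16)]
2. B_y = 7  [B = 2·M−A = 2·(13, 23/2)−(20, 16)]
   so B = (6, 7)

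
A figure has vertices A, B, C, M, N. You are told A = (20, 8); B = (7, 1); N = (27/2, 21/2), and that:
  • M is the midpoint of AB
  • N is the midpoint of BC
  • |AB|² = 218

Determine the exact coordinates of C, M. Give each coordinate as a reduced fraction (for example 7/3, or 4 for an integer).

C = (20, 20)
M = (27/2, 9/2)

1. M_x = 27/2  [2·M = A+B = (20, 8)+(7, 1)]
2. M_y = 9/2  [2·M = A+B = (20, 8)+(7, 1)]
   so M = (27/2, 9/2)
3. C_x = 20  [C = 2·N−B = 2·(27/2, 21/2)−(7, 1)]
4. C_y = 20  [C = 2·N−B = 2·(27/2, 21/2)−(7, 1)]
   so C = (20, 20)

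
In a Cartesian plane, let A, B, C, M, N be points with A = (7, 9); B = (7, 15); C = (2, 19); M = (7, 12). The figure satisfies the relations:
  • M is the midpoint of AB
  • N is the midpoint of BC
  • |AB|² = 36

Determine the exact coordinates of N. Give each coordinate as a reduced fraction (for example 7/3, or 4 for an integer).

1. N_x = 9/2  [2·N = B+C = (7, 15)+(2, 19)]
2. N_y = 17  [2·N = B+C = (7, 15)+(2, 19)]
   so N = (9/2, 17)

N = (9/2, 17)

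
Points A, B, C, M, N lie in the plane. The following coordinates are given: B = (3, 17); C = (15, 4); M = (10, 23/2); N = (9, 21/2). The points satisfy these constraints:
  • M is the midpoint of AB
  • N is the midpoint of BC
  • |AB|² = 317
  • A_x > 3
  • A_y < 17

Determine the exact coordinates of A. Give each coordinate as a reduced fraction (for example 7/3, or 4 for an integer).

A = (17, 6)

1. A_x = 17  [A = 2·M−B = 2·(10, 23/2)−(3, 17)]
2. A_y = 6  [A = 2·M−B = 2·(10, 23/2)−(3, 17)]
   so A = (17, 6)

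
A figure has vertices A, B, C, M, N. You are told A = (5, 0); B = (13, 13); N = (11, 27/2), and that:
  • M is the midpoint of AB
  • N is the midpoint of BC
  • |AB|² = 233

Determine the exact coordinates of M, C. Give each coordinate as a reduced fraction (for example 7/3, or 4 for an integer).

1. M_x = 9  [2·M = A+B = (5, 0)+(13, 13)]
2. M_y = 13/2  [2·M = A+B = (5, 0)+(13, 13)]
   so M = (9, 13/2)
3. C_x = 9  [C = 2·N−B = 2·(11, 27/2)−(13, 13)]
4. C_y = 14  [C = 2·N−B = 2·(11, 27/2)−(13, 13)]
   so C = (9, 14)

M = (9, 13/2)
C = (9, 14)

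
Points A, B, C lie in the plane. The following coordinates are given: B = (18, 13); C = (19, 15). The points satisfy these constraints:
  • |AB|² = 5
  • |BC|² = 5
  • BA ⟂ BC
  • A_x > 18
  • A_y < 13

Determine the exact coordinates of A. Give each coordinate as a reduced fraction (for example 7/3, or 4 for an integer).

1. A_x = 20  [[BA ⟂ BC ⇒ 1x+2y-44=0] ∩ [|A−(18, 13)|²=5]]
2. A_y = 12  [[BA ⟂ BC ⇒ 1x+2y-44=0] ∩ [|A−(18, 13)|²=5]]
   so A = (20, 12)

A = (20, 12)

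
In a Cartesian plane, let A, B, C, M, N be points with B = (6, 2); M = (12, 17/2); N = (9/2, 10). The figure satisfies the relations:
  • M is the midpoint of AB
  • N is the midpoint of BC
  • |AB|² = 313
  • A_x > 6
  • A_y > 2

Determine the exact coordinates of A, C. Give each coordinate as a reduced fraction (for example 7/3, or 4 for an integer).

1. A_x = 18  [A = 2·M−B = 2·(12, 17/2)−(6, 2)]
2. A_y = 15  [A = 2·M−B = 2·(12, 17/2)−(6, 2)]
   so A = (18, 15)
3. C_x = 3  [C = 2·N−B = 2·(9/2, 10)−(6, 2)]
4. C_y = 18  [C = 2·N−B = 2·(9/2, 10)−(6, 2)]
   so C = (3, 18)

A = (18, 15)
C = (3, 18)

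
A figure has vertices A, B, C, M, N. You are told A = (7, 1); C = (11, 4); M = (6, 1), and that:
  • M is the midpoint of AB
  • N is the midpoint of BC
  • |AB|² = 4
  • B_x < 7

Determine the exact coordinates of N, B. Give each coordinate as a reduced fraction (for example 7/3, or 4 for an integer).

N = (8, 5/2)
B = (5, 1)

1. B_x = 5  [B = 2·M−A = 2·(6, 1)−(7, 1)]
2. B_y = 1  [B = 2·M−A = 2·(6, 1)−(7, 1)]
   so B = (5, 1)
3. N_x = 8  [2·N = B+C = (5, 1)+(11, 4)]
4. N_y = 5/2  [2·N = B+C = (5, 1)+(11, 4)]
   so N = (8, 5/2)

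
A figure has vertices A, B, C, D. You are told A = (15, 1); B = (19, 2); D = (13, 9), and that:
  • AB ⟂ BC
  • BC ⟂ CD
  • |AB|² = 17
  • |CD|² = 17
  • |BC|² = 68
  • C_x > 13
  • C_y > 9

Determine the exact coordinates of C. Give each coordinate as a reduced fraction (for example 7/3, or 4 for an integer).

1. C_x = 17  [[AB ⟂ BC ⇒ 4x+1y-78=0] ∩ [|C−(13, 9)|²=17]]
2. C_y = 10  [[AB ⟂ BC ⇒ 4x+1y-78=0] ∩ [|C−(13, 9)|²=17]]
   so C = (17, 10)

C = (17, 10)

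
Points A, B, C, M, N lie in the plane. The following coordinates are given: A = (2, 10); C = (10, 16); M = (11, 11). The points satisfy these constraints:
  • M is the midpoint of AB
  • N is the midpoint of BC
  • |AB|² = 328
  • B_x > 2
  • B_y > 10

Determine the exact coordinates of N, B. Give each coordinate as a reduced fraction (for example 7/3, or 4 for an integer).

1. B_x = 20  [B = 2·M−A = 2·(11, 11)−(2, 10)]
2. B_y = 12  [B = 2·M−A = 2·(11, 11)−(2, 10)]
   so B = (20, 12)
3. N_x = 15  [2·N = B+C = (20, 12)+(10, 16)]
4. N_y = 14  [2·N = B+C = (20, 12)+(10, 16)]
   so N = (15, 14)

N = (15, 14)
B = (20, 12)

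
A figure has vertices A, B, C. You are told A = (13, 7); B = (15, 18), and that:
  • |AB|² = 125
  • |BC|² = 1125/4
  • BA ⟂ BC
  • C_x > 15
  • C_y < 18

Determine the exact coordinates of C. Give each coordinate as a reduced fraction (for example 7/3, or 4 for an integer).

1. C_x = 63/2  [[BA ⟂ BC ⇒ -2x-11y+228=0] ∩ [|C−(15, 18)|²=1125/4]]
2. C_y = 15  [[BA ⟂ BC ⇒ -2x-11y+228=0] ∩ [|C−(15, 18)|²=1125/4]]
   so C = (63/2, 15)

C = (63/2, 15)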